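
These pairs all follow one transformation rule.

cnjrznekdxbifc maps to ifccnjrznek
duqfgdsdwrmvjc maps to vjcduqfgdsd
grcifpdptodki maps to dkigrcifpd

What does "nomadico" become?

Each output is the input with this applied: move the last 3 characters to the front (rotate right by 3), then delete the last 3 characters.
Applying that to "nomadico" gives "icono".
(Check on "cnjrznekdxbifc": → "ifccnjrznekdxb" → "ifccnjrznek" ✓)

icono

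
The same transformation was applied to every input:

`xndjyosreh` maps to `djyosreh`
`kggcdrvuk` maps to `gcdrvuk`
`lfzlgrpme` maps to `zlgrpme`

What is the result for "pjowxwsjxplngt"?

Each output is the input with this applied: delete the first 2 characters.
On "pjowxwsjxplngt" that produces "owxwsjxplngt".

owxwsjxplngt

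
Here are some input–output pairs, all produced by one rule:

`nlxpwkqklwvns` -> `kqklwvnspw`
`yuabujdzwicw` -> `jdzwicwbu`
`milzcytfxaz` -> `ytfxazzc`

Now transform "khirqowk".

The pattern: delete the first 3 characters, then move the first 2 characters to the end (rotate left by 2).
On "khirqowk": the first step gives "rqowk", and the second then gives "owkrq".
(Check on "milzcytfxaz": → "zcytfxaz" → "ytfxazzc" ✓)

owkrq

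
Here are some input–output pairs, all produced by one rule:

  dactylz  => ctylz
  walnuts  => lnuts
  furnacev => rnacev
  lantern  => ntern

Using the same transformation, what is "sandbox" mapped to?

ndbox

The transformation: delete the first 2 characters.
For "sandbox" the result is "ndbox".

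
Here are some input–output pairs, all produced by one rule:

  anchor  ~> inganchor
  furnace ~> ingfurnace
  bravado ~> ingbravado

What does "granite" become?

Rule — prepend "ing".
So "granite" becomes "inggranite".

inggranite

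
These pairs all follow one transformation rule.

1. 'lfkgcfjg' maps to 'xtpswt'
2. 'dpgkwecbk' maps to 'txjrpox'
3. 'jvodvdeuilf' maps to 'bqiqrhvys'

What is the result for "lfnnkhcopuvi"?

aaxupbchiv

Rule — delete the first 2 characters, then shift every letter 13 places forward in the alphabet (wrapping around) — i.e. ROT13.
Starting from "lfnnkhcopuvi": after the first operation, "nnkhcopuvi"; after the second, "aaxupbchiv".
(Check on "lfkgcfjg": → "kgcfjg" → "xtpswt" ✓)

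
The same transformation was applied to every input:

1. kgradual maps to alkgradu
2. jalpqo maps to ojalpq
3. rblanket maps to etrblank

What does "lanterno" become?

nolanter

Each output is the input with this applied: move the first 2 characters to the end (rotate left by 2), then swap the front and back halves of the string.
For "lanterno", step one produces "nternola"; step two turns that into "nolanter".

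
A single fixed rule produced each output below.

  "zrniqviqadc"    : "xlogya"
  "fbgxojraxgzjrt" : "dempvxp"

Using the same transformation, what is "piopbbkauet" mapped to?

The rule is to shift every letter 2 places backward in the alphabet (wrapping around), then keep every other character starting from the first (positions 1st, 3rd, 5th, ...).
Working it through for "piopbbkauet": intermediate "ngmnzziyscr", final "nmzisr".

nmzisr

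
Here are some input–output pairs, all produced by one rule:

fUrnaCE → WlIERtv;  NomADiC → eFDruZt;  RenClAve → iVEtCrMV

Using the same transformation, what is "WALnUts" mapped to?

nrcElKJ

What's happening: flip the case of every letter, then shift every letter 9 places backward in the alphabet (wrapping around).
Applying both steps to "WALnUts": "walNuTS", then "nrcElKJ".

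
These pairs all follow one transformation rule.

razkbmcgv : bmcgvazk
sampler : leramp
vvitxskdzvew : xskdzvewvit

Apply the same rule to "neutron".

roneut

The rule is to delete the first character, then move the first 3 characters to the end (rotate left by 3).
Applying that to "neutron" gives "roneut".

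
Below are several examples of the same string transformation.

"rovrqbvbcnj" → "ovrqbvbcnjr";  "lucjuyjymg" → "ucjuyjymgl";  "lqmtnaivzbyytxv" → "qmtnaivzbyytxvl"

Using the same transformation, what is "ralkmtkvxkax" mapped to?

In each case the input is transformed by: move the first character to the end.
Applying that to "ralkmtkvxkax" gives "alkmtkvxkaxr".

alkmtkvxkaxr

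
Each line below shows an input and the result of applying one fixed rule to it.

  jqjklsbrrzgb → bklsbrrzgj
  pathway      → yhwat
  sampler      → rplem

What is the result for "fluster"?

Looking at the pairs, the operation is to delete the first 2 characters, then swap the first and last characters.
Starting from "fluster": after the first operation, "uster"; after the second, "rsteu".

rsteu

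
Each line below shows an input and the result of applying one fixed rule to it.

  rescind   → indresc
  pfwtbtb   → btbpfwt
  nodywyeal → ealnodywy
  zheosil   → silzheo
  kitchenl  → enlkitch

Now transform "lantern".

ernlant

The rule is to move the last 3 characters to the front (rotate right by 3).
Applying that to "lantern" gives "ernlant".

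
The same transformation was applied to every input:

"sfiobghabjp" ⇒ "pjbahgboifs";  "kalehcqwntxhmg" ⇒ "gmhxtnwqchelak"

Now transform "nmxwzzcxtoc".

cotxczzwxmn

The transformation: reverse the string.
Doing the same to "nmxwzzcxtoc": "cotxczzwxmn".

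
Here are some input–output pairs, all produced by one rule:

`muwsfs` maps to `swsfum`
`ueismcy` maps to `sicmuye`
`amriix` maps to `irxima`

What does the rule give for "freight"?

iehgftr

Rule — move the first 2 characters to the end (rotate left by 2), then swap each adjacent pair of characters (1↔2, 3↔4, ...).
For "freight", step one produces "eightfr"; step two turns that into "iehgftr".
(Check on "muwsfs": → "wsfsmu" → "swsfum" ✓)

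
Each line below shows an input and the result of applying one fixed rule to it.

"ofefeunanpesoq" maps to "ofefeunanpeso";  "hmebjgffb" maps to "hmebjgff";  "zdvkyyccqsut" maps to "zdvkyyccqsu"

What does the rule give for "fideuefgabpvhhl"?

The rule is to delete the last character.
Applying that to "fideuefgabpvhhl" gives "fideuefgabpvhh".

fideuefgabpvhh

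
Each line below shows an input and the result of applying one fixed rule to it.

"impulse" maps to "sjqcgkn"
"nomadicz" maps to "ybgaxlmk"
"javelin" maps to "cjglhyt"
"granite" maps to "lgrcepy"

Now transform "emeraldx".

pyjbvckc

Rule — move the first 3 characters to the end (rotate left by 3), then shift every letter 2 places backward in the alphabet (wrapping around).
Starting from "emeraldx": after the first operation, "raldxeme"; after the second, "pyjbvckc".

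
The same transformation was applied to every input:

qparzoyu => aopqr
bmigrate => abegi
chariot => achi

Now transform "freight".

efgh

In each case the input is transformed by: sort the characters into alphabetical order, then delete the last 3 characters.
Applying both steps to "freight": "efghirt", then "efgh".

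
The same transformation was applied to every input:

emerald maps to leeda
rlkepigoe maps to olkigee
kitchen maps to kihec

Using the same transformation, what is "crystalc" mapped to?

srlcca

Looking at the pairs, the operation is to sort the characters into reverse alphabetical order, then delete the first 2 characters.
Working it through for "crystalc": intermediate "ytsrlcca", final "srlcca".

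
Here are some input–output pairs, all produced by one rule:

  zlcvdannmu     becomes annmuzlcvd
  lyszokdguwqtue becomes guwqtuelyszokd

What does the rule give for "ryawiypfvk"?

The transformation: swap the front and back halves of the string.
On "ryawiypfvk" that produces "ypfvkryawi".

ypfvkryawi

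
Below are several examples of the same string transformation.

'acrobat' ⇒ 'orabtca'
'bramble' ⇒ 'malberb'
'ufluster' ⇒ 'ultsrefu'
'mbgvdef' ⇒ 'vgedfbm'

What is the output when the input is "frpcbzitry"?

The rule is to swap each adjacent pair of characters (1↔2, 3↔4, ...), then move the first 2 characters to the end (rotate left by 2).
Starting from "frpcbzitry": after the first operation, "rfcpzbtiyr"; after the second, "cpzbtiyrrf".

cpzbtiyrrf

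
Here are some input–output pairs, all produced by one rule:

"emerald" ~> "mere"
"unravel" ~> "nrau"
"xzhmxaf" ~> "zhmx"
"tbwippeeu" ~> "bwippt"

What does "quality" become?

ualq

Rule — delete the last 3 characters, then move the first character to the end.
On "quality": the first step gives "qual", and the second then gives "ualq".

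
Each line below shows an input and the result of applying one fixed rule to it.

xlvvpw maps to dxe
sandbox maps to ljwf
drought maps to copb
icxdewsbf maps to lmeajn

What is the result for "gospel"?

Looking at the pairs, the operation is to shift every letter 8 places forward in the alphabet (wrapping around), then delete the first 3 characters.
Working it through for "gospel": intermediate "owaxmt", final "xmt".

xmt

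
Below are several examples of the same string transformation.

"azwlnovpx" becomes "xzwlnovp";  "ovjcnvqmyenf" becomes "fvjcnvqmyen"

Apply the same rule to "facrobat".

Looking at the pairs, the operation is to delete the first character, then move the last character to the front.
Working it through for "facrobat": intermediate "acrobat", final "tacroba".
(Check on "azwlnovpx": → "zwlnovpx" → "xzwlnovp" ✓)

tacroba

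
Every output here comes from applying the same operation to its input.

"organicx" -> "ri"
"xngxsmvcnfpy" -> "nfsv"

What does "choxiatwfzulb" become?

huiw

Looking at the pairs, the operation is to take characters alternately from the front and the back (1st, last, 2nd, 2nd-last, ...), then keep one character in every 3, starting at position 3 (positions 3rd, 6th, 9th, ...).
"choxiatwfzulb" → "cbhlouxzifawt" → "huiw".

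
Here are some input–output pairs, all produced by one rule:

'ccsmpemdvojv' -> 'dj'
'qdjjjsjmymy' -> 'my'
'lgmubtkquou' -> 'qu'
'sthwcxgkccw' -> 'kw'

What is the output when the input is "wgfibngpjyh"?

ph

The transformation: keep one character in every 3, starting at position 2 (positions 2nd, 5th, 8th, ...), then delete the first 2 characters.
Doing the same to "wgfibngpjyh": "ph".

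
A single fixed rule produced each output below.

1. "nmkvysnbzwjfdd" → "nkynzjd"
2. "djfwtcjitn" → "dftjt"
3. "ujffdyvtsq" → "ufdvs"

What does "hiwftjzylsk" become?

What's happening: keep every other character starting from the first (positions 1st, 3rd, 5th, ...).
Applying that to "hiwftjzylsk" gives "hwtzlk".

hwtzlk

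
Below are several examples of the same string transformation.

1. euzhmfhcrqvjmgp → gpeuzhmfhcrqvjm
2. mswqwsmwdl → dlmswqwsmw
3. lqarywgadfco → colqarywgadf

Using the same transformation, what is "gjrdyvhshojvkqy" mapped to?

qygjrdyvhshojvk

Looking at the pairs, the operation is to move the last 2 characters to the front (rotate right by 2).
On "gjrdyvhshojvkqy" that produces "qygjrdyvhshojvk".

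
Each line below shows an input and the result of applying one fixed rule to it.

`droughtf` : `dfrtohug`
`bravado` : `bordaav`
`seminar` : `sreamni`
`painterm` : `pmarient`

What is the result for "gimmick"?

gkicmim

Rule — take characters alternately from the front and the back (1st, last, 2nd, 2nd-last, ...).
"gimmick" → "gkicmim".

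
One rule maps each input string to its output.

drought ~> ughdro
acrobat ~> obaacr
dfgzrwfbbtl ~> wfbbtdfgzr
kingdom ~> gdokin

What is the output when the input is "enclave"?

lavenc

The transformation: delete the last character, then swap the front and back halves of the string.
On "enclave": the first step gives "enclav", and the second then gives "lavenc".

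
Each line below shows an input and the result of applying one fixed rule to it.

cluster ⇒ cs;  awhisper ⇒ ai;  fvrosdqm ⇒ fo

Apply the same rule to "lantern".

lt

Each output is the input with this applied: move the last 2 characters to the front (rotate right by 2), then keep one character in every 3, starting at position 3 (positions 3rd, 6th, 9th, ...).
So "lantern" becomes "lt".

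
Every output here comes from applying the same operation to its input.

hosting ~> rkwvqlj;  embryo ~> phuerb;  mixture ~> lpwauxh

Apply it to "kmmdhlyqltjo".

pngpoktbworm

What's happening: shift every letter 3 places forward in the alphabet (wrapping around), then swap each adjacent pair of characters (1↔2, 3↔4, ...).
Starting from "kmmdhlyqltjo": after the first operation, "nppgkobtowmr"; after the second, "pngpoktbworm".
(Check on "hosting": → "krvwlqj" → "rkwvqlj" ✓)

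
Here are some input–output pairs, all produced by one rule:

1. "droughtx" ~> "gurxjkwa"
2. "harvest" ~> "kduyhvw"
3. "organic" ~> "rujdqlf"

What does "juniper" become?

What's happening: shift every letter 3 places forward in the alphabet (wrapping around).
Doing the same to "juniper": "mxqlshu".

mxqlshu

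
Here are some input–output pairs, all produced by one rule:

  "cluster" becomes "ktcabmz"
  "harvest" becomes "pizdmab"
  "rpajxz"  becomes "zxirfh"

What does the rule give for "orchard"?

wzkpizl

In each case the input is transformed by: shift every letter 8 places forward in the alphabet (wrapping around).
Applying that to "orchard" gives "wzkpizl".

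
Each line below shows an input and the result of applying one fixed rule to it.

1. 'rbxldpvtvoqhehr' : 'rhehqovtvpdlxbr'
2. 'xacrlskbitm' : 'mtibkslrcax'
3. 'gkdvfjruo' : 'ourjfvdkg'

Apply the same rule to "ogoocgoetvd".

dvteogcoogo

Rule — reverse the string.
Applying that to "ogoocgoetvd" gives "dvteogcoogo".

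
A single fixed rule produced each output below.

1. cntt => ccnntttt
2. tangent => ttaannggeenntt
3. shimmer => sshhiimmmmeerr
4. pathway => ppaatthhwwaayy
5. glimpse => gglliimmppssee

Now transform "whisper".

wwhhiissppeerr

Looking at the pairs, the operation is to double every character.
"whisper" → "wwhhiissppeerr".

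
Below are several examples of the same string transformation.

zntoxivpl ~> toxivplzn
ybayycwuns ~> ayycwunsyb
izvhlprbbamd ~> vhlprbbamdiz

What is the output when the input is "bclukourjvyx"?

lukourjvyxbc

The rule is to move the first 2 characters to the end (rotate left by 2).
On "bclukourjvyx" that produces "lukourjvyxbc".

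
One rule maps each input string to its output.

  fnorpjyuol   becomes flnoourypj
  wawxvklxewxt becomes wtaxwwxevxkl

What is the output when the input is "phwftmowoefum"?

The transformation: take characters alternately from the front and the back (1st, last, 2nd, 2nd-last, ...).
On "phwftmowoefum" that produces "pmhuwffetomwo".

pmhuwffetomwo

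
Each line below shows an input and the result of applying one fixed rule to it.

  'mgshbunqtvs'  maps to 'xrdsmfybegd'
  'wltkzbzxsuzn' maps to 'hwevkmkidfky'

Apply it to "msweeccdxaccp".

xdhppnnoilnna

In each case the input is transformed by: shift every letter 11 places forward in the alphabet (wrapping around).
"msweeccdxaccp" → "xdhppnnoilnna".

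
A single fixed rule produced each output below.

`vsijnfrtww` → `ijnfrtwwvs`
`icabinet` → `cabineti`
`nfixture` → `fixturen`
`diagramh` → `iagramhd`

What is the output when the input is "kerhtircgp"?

The pattern: move the last 3 characters to the front (rotate right by 3), then swap the front and back halves of the string.
"kerhtircgp" → "rhtircgpke".
(Check on "vsijnfrtww": → "twwvsijnfr" → "ijnfrtwwvs" ✓)

rhtircgpke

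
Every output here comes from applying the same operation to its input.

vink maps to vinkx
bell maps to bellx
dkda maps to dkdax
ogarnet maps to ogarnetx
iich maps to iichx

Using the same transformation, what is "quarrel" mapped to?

quarrelx

What's happening: append "x".
So "quarrel" becomes "quarrelx".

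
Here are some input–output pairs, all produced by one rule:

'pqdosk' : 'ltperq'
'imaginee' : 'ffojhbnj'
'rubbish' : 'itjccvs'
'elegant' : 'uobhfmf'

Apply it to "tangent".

uofhobu

Rule — reverse the string, then shift every letter 1 place forward in the alphabet (wrapping around).
Applying both steps to "tangent": "tnegnat", then "uofhobu".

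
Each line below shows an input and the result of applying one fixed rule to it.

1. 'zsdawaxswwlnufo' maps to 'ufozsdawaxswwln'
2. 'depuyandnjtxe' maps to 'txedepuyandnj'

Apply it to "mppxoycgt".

cgtmppxoy

In each case the input is transformed by: move the last 3 characters to the front (rotate right by 3).
"mppxoycgt" → "cgtmppxoy".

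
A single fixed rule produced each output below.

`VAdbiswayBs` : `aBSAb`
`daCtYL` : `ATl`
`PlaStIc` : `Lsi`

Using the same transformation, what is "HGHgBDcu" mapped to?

Looking at the pairs, the operation is to keep every other character starting from the second (positions 2nd, 4th, 6th, ...), then flip the case of every letter.
"HGHgBDcu" → "gGdU".

gGdU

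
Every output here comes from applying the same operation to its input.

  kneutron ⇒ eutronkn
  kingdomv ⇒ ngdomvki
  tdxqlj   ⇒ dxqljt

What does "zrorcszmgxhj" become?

cszmgxhjzror

What's happening: swap the front and back halves of the string, then move the last 2 characters to the front (rotate right by 2).
"zrorcszmgxhj" → "zmgxhjzrorcs" → "cszmgxhjzror".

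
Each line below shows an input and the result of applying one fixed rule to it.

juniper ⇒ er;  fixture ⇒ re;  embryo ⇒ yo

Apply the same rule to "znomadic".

ic

The rule is to keep only the last 2 characters.
Applying that to "znomadic" gives "ic".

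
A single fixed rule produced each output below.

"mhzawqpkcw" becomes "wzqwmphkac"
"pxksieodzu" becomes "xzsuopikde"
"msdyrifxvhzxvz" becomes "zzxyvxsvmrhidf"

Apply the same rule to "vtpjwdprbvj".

Looking at the pairs, the operation is to sort the characters into reverse alphabetical order, then swap each adjacent pair of characters (1↔2, 3↔4, ...).
On "vtpjwdprbvj" that produces "vwtvprjpdjb".
(Check on "mhzawqpkcw": → "zwwqpmkhca" → "wzqwmphkac" ✓)

vwtvprjpdjb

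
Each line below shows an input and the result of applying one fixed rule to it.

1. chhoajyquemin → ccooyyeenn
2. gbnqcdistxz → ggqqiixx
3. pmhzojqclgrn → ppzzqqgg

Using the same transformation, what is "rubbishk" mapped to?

rrbbhh

What's happening: keep one character in every 3, starting at position 1 (positions 1st, 4th, 7th, ...), then double every character.
"rubbishk" → "rbh" → "rrbbhh".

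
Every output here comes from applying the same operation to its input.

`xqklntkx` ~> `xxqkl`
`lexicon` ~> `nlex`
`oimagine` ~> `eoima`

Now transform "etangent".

tetan

The rule is to move the last character to the front, then delete the last 3 characters.
Working it through for "etangent": intermediate "tetangen", final "tetan".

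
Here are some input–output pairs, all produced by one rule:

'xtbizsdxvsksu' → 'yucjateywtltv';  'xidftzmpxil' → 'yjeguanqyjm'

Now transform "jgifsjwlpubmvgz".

Looking at the pairs, the operation is to shift every letter 1 place forward in the alphabet (wrapping around).
For "jgifsjwlpubmvgz" the result is "khjgtkxmqvcnwha".

khjgtkxmqvcnwha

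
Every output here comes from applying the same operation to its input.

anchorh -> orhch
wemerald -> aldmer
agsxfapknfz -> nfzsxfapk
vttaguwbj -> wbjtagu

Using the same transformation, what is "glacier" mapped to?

ierac

The pattern: delete the first 2 characters, then move the last 3 characters to the front (rotate right by 3).
Working it through for "glacier": intermediate "acier", final "ierac".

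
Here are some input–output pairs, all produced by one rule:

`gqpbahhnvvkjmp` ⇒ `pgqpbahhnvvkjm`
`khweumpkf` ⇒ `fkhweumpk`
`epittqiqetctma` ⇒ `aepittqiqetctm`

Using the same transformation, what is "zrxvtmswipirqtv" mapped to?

vzrxvtmswipirqt

In each case the input is transformed by: move the last character to the front.
So "zrxvtmswipirqtv" becomes "vzrxvtmswipirqt".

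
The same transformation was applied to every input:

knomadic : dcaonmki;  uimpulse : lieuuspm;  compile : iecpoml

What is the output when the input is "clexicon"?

The pattern: sort the characters into reverse alphabetical order, then move the last 3 characters to the front (rotate right by 3).
Working it through for "clexicon": intermediate "xonliecc", final "eccxonli".
(Check on "compile": → "pomliec" → "iecpoml" ✓)

eccxonli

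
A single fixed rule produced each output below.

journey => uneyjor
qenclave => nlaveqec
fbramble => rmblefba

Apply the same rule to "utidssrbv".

Rule — move the first 3 characters to the end (rotate left by 3), then swap the first and last characters.
"utidssrbv" → "dssrbvuti" → "issrbvutd".

issrbvutd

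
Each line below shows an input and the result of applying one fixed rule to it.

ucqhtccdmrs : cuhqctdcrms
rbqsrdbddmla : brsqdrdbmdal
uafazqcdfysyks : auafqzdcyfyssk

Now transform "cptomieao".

pcotimaeo

The transformation: swap each adjacent pair of characters (1↔2, 3↔4, ...).
So "cptomieao" becomes "pcotimaeo".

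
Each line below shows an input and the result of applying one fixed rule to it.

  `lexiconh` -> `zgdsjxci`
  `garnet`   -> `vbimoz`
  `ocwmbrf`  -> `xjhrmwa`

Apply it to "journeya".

jempzivt

What's happening: swap each adjacent pair of characters (1↔2, 3↔4, ...), then shift every letter 5 places backward in the alphabet (wrapping around).
Applying that to "journeya" gives "jempzivt".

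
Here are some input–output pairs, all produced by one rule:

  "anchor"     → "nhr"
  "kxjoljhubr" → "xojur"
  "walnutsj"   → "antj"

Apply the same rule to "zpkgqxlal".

The transformation: keep every other character starting from the second (positions 2nd, 4th, 6th, ...).
Doing the same to "zpkgqxlal": "pgxa".

pgxa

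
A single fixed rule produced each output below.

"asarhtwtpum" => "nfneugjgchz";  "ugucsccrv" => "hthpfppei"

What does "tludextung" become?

Rule — shift every letter 13 places forward in the alphabet (wrapping around) — i.e. ROT13.
On "tludextung" that produces "gyhqrkghat".

gyhqrkghat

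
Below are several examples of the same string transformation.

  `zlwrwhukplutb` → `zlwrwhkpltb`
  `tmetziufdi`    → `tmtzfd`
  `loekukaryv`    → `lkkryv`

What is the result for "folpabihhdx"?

flpbhhdx

The rule is to remove every vowel.
For "folpabihhdx" the result is "flpbhhdx".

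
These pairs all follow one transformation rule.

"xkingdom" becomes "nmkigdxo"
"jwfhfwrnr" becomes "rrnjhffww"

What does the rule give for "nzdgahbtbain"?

nnihgdbbaazt

What's happening: sort the characters into reverse alphabetical order, then move the first 2 characters to the end (rotate left by 2).
"nzdgahbtbain" → "ztnnihgdbbaa" → "nnihgdbbaazt".
(Check on "jwfhfwrnr": → "wwrrnjhff" → "rrnjhffww" ✓)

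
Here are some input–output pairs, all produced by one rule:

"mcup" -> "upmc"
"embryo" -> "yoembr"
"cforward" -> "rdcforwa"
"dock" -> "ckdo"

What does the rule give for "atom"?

In each case the input is transformed by: move the last 2 characters to the front (rotate right by 2).
For "atom" the result is "omat".

omat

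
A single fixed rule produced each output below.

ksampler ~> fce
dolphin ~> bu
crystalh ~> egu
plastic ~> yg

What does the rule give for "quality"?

hv

The pattern: keep one character in every 3, starting at position 2 (positions 2nd, 5th, 8th, ...), then shift every letter 13 places forward in the alphabet (wrapping around) — i.e. ROT13.
Working it through for "quality": intermediate "ui", final "hv".
(Check on "crystalh": → "rth" → "egu" ✓)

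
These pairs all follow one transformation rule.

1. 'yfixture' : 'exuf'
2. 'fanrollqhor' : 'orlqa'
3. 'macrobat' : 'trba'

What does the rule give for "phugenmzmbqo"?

Each output is the input with this applied: keep every other character starting from the second (positions 2nd, 4th, 6th, ...), then swap the first and last characters.
On "phugenmzmbqo": the first step gives "hgnzbo", and the second then gives "ognzbh".
(Check on "yfixture": → "fxue" → "exuf" ✓)

ognzbh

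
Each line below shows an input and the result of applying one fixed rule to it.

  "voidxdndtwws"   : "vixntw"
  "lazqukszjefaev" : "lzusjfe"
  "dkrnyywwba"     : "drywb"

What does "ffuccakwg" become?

The transformation: keep every other character starting from the first (positions 1st, 3rd, 5th, ...).
On "ffuccakwg" that produces "fuckg".

fuckg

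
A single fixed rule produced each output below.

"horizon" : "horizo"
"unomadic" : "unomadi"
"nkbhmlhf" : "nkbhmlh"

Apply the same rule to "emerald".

emeral

The pattern: delete the last character.
On "emerald" that produces "emeral".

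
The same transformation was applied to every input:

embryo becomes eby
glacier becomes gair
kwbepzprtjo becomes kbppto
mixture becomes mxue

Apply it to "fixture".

The transformation: keep every other character starting from the first (positions 1st, 3rd, 5th, ...).
Doing the same to "fixture": "fxue".

fxue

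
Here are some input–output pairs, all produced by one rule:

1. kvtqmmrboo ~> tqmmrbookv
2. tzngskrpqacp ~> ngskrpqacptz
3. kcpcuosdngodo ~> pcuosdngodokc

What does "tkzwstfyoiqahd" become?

zwstfyoiqahdtk

Each output is the input with this applied: move the first 2 characters to the end (rotate left by 2).
Doing the same to "tkzwstfyoiqahd": "zwstfyoiqahdtk".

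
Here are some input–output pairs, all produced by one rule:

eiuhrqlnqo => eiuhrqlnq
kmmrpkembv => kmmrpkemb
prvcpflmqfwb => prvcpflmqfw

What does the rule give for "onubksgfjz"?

onubksgfj

What's happening: delete the last character.
"onubksgfjz" → "onubksgfj".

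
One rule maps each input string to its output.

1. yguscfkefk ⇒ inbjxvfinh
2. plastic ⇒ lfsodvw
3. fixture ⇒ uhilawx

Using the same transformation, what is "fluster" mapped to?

Looking at the pairs, the operation is to move the last 2 characters to the front (rotate right by 2), then shift every letter 3 places forward in the alphabet (wrapping around).
For "fluster", step one produces "erflust"; step two turns that into "huioxvw".

huioxvw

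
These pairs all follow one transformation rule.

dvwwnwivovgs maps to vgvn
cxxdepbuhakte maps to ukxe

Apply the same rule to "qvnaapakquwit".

In each case the input is transformed by: keep one character in every 3, starting at position 2 (positions 2nd, 5th, 8th, ...), then swap the front and back halves of the string.
Working it through for "qvnaapakquwit": intermediate "vakw", final "kwva".
(Check on "dvwwnwivovgs": → "vnvg" → "vgvn" ✓)

kwva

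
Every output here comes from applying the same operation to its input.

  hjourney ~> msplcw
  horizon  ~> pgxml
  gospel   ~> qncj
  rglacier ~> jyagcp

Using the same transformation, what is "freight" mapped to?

The transformation: delete the first 2 characters, then shift every letter 2 places backward in the alphabet (wrapping around).
Starting from "freight": after the first operation, "eight"; after the second, "cgefr".

cgefr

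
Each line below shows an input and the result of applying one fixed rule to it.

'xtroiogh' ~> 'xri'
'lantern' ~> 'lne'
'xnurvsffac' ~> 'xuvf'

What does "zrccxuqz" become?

The transformation: keep every other character starting from the first (positions 1st, 3rd, 5th, ...), then delete the last character.
Starting from "zrccxuqz": after the first operation, "zcxq"; after the second, "zcx".

zcx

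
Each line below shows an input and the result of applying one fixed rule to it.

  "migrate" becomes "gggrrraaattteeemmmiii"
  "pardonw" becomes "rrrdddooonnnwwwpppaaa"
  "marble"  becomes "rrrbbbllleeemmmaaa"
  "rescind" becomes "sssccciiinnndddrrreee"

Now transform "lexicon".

Rule — move the first 2 characters to the end (rotate left by 2), then repeat every character 3 times.
For "lexicon", step one produces "xiconle"; step two turns that into "xxxiiicccooonnnllleee".
(Check on "migrate": → "gratemi" → "gggrrraaattteeemmmiii" ✓)

xxxiiicccooonnnllleee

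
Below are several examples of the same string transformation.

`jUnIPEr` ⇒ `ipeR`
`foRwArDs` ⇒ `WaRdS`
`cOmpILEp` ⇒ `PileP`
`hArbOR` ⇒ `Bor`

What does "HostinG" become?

TINg

The pattern: delete the first 3 characters, then flip the case of every letter.
Applying both steps to "HostinG": "tinG", then "TINg".
(Check on "foRwArDs": → "wArDs" → "WaRdS" ✓)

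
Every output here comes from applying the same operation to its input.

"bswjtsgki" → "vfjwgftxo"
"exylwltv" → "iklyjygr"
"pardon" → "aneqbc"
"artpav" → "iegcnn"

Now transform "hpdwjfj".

The pattern: shift every letter 13 places forward in the alphabet (wrapping around) — i.e. ROT13, then swap the first and last characters.
Starting from "hpdwjfj": after the first operation, "ucqjwsw"; after the second, "wcqjwsu".

wcqjwsu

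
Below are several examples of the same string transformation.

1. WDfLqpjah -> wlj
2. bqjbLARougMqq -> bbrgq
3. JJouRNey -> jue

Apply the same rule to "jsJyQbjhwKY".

jyjk

The rule is to keep one character in every 3, starting at position 1 (positions 1st, 4th, 7th, ...), then convert every letter to lowercase.
So "jsJyQbjhwKY" becomes "jyjk".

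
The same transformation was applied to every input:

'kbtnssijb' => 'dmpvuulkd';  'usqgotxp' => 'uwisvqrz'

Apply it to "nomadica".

Rule — swap each adjacent pair of characters (1↔2, 3↔4, ...), then shift every letter 2 places forward in the alphabet (wrapping around).
Applying both steps to "nomadica": "onamidac", then "qpcokfce".

qpcokfce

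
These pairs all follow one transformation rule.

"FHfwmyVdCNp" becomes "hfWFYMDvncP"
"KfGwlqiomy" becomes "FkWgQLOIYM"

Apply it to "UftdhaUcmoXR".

Looking at the pairs, the operation is to swap each adjacent pair of characters (1↔2, 3↔4, ...), then flip the case of every letter.
On "UftdhaUcmoXR": the first step gives "fUdtahcUomRX", and the second then gives "FuDTAHCuOMrx".

FuDTAHCuOMrx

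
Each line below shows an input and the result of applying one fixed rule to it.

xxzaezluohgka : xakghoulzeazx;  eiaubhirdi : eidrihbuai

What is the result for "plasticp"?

Looking at the pairs, the operation is to reverse the string, then move the last character to the front.
Starting from "plasticp": after the first operation, "pcitsalp"; after the second, "ppcitsal".
(Check on "xxzaezluohgka": → "akghoulzeazxx" → "xakghoulzeazx" ✓)

ppcitsal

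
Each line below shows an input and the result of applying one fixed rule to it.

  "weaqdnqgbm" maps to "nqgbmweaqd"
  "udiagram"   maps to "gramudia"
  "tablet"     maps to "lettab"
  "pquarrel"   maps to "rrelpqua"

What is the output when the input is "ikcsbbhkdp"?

The transformation: swap the front and back halves of the string.
"ikcsbbhkdp" → "bhkdpikcsb".

bhkdpikcsb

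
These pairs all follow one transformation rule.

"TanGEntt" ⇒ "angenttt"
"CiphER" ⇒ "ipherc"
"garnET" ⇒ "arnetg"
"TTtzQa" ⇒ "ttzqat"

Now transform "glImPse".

limpseg

Looking at the pairs, the operation is to move the first character to the end, then convert every letter to lowercase.
On "glImPse": the first step gives "lImPseg", and the second then gives "limpseg".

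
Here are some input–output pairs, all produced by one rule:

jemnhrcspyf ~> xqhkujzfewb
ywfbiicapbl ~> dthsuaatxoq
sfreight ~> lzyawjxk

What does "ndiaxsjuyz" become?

Rule — reverse the string, then shift every letter 8 places backward in the alphabet (wrapping around).
For "ndiaxsjuyz", step one produces "zyujsxaidn"; step two turns that into "rqmbkpsavf".

rqmbkpsavf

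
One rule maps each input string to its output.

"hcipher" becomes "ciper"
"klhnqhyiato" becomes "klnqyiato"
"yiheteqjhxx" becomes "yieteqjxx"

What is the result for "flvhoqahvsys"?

flvoqavsys

The pattern: remove every "h".
Doing the same to "flvhoqahvsys": "flvoqavsys".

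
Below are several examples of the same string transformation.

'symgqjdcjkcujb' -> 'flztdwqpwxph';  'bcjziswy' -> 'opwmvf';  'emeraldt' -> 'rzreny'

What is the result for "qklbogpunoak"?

The transformation: delete the last 2 characters, then shift every letter 13 places forward in the alphabet (wrapping around) — i.e. ROT13.
On "qklbogpunoak": the first step gives "qklbogpuno", and the second then gives "dxyobtchab".

dxyobtchab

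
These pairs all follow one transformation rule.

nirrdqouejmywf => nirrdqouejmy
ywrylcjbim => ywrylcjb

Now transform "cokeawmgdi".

cokeawmg

Rule — delete the last 2 characters.
Applying that to "cokeawmgdi" gives "cokeawmg".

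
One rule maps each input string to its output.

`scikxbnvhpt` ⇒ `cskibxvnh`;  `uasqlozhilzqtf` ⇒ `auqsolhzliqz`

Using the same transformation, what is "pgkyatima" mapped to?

The transformation: delete the last 2 characters, then swap each adjacent pair of characters (1↔2, 3↔4, ...).
"pgkyatima" → "gpyktai".

gpyktai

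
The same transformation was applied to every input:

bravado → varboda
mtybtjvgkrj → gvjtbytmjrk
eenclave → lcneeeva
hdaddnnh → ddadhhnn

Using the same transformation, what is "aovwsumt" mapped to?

swvoatmu

In each case the input is transformed by: move the last 3 characters to the front (rotate right by 3), then reverse the string.
Working it through for "aovwsumt": intermediate "umtaovws", final "swvoatmu".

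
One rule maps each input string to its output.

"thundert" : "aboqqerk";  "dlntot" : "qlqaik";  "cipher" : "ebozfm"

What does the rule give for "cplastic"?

The transformation: shift every letter 3 places backward in the alphabet (wrapping around), then swap the front and back halves of the string.
On "cplastic": the first step gives "zmixpqfz", and the second then gives "pqfzzmix".

pqfzzmix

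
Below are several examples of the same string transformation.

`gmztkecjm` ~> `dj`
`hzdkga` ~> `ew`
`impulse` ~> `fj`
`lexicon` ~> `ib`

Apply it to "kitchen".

hf

What's happening: shift every letter 3 places backward in the alphabet (wrapping around), then keep only the first 2 characters.
For "kitchen", step one produces "hfqzebk"; step two turns that into "hf".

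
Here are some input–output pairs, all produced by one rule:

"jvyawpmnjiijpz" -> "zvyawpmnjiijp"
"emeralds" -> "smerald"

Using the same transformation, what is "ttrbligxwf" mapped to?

ftrbligxw

The pattern: delete the first character, then move the last character to the front.
"ttrbligxwf" → "trbligxwf" → "ftrbligxw".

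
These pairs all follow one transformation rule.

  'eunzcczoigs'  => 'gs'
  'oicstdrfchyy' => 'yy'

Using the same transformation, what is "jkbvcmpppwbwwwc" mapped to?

wc

The pattern: keep only the last 2 characters.
Doing the same to "jkbvcmpppwbwwwc": "wc".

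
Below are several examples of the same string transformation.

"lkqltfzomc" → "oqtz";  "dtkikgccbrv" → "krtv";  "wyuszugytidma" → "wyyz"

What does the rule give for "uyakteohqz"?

Rule — sort the characters into alphabetical order, then keep only the last 4 characters.
For "uyakteohqz", step one produces "aehkoqtuyz"; step two turns that into "tuyz".

tuyz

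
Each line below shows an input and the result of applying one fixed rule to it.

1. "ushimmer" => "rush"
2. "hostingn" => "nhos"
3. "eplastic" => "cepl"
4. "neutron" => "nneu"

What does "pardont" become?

Looking at the pairs, the operation is to move the first 3 characters to the end (rotate left by 3), then keep only the last 4 characters.
For "pardont", step one produces "dontpar"; step two turns that into "tpar".

tpar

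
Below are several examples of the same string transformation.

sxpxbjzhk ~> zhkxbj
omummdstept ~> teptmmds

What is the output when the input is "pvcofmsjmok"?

jmokofms

The transformation: delete the first 3 characters, then swap the front and back halves of the string.
On "pvcofmsjmok": the first step gives "ofmsjmok", and the second then gives "jmokofms".
(Check on "sxpxbjzhk": → "xbjzhk" → "zhkxbj" ✓)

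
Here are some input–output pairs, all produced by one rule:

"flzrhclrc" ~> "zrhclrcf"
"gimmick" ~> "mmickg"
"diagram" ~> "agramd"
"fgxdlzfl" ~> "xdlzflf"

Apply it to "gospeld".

speldg

The transformation: move the first character to the end, then delete the first character.
On "gospeld" that produces "speldg".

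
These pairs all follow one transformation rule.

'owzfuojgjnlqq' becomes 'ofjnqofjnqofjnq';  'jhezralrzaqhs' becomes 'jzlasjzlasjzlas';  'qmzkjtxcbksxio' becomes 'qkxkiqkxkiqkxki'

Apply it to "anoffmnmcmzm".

Looking at the pairs, the operation is to keep one character in every 3, starting at position 1 (positions 1st, 4th, 7th, ...), then write the whole string 3 times in a row.
For "anoffmnmcmzm" the result is "afnmafnmafnm".
(Check on "jhezralrzaqhs": → "jzlas" → "jzlasjzlasjzlas" ✓)

afnmafnmafnm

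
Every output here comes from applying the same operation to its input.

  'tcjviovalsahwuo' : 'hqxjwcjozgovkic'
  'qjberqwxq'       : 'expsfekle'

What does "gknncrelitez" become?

The pattern: shift every letter 12 places backward in the alphabet (wrapping around).
Applying that to "gknncrelitez" gives "uybbqfszwhsn".

uybbqfszwhsn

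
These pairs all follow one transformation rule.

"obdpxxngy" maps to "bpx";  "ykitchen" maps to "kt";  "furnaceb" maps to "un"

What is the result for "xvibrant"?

Looking at the pairs, the operation is to delete the last 3 characters, then keep every other character starting from the second (positions 2nd, 4th, 6th, ...).
"xvibrant" → "xvibr" → "vb".

vb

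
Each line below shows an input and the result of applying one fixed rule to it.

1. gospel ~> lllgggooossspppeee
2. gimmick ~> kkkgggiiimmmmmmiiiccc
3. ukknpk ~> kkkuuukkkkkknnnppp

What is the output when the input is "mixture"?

eeemmmiiixxxtttuuurrr

In each case the input is transformed by: move the last character to the front, then repeat every character 3 times.
On "mixture": the first step gives "emixtur", and the second then gives "eeemmmiiixxxtttuuurrr".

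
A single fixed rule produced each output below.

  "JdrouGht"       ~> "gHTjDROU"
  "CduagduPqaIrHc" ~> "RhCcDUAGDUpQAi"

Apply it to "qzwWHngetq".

What's happening: flip the case of every letter, then move the last 3 characters to the front (rotate right by 3).
"qzwWHngetq" → "ETQQZWwhNG".

ETQQZWwhNG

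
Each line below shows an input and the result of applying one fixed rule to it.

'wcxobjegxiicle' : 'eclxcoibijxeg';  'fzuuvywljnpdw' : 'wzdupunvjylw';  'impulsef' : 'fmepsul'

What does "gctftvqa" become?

Rule — take characters alternately from the front and the back (1st, last, 2nd, 2nd-last, ...), then delete the first character.
Doing the same to "gctftvqa": "acqtvft".

acqtvft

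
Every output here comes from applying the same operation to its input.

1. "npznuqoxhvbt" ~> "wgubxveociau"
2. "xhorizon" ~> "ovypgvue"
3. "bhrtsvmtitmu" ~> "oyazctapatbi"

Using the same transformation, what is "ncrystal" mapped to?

The transformation: move the first character to the end, then shift every letter 7 places forward in the alphabet (wrapping around).
So "ncrystal" becomes "jyfzahsu".

jyfzahsu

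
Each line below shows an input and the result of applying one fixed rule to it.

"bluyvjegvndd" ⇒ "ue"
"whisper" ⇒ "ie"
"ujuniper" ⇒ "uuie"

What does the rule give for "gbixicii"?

What's happening: keep only the vowels.
So "gbixicii" becomes "iiii".

iiii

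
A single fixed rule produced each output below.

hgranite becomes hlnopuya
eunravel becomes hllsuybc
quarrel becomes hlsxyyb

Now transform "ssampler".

The rule is to sort the characters into alphabetical order, then shift every letter 7 places forward in the alphabet (wrapping around).
Applying both steps to "ssampler": "aelmprss", then "hlstwyzz".

hlstwyzz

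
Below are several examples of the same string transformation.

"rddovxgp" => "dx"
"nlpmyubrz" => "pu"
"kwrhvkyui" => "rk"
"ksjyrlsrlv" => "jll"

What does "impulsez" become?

The pattern: delete the last character, then keep one character in every 3, starting at position 3 (positions 3rd, 6th, 9th, ...).
Working it through for "impulsez": intermediate "impulse", final "ps".
(Check on "ksjyrlsrlv": → "ksjyrlsrl" → "jll" ✓)

ps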